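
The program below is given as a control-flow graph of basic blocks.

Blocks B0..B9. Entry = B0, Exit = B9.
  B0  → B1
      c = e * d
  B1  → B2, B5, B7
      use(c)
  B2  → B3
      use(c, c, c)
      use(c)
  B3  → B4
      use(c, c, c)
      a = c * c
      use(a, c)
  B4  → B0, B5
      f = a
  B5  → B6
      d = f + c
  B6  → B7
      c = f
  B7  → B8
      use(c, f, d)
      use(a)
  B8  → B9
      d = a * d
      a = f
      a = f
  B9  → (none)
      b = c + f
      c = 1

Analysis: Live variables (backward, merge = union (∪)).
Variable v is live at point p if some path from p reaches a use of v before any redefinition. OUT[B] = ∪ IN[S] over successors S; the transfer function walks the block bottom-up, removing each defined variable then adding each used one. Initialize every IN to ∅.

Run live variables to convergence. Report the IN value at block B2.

Answer: {c, d, e}

Derivation:
Per-block solution:
  B0:   IN={a, d, e, f}   OUT={a, c, d, e, f}
  B1:   IN={a, c, d, e, f}   OUT={a, c, d, e, f}
  B2:   IN={c, d, e}   OUT={c, d, e}
  B3:   IN={c, d, e}   OUT={a, c, d, e}
  B4:   IN={a, c, d, e}   OUT={a, c, d, e, f}
  B5:   IN={a, c, f}   OUT={a, d, f}
  B6:   IN={a, d, f}   OUT={a, c, d, f}
  B7:   IN={a, c, d, f}   OUT={a, c, d, f}
  B8:   IN={a, c, d, f}   OUT={c, f}
  B9:   IN={c, f}   OUT={}

Merge at B2: OUT[B2] = IN[B3] = {c, d, e}
Applying B2's transfer function to that OUT value gives IN[B2] (row B2 above).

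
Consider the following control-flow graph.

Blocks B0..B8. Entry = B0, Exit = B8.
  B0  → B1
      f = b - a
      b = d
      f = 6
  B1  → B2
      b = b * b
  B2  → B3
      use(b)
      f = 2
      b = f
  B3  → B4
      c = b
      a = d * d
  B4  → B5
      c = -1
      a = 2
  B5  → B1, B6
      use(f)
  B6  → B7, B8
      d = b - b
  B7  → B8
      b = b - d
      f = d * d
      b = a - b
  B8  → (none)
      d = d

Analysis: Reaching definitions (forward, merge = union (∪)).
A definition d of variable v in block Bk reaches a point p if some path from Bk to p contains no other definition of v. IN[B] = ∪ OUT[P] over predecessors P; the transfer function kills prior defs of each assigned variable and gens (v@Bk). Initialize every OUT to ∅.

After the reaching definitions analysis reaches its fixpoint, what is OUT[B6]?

Answer: {a@B4, b@B2, c@B4, d@B6, f@B2}

Derivation:
Per-block solution:
  B0: | IN={} | OUT={b@B0, f@B0}
  B1: | IN={a@B4, b@B0, b@B2, c@B4, f@B0, f@B2} | OUT={a@B4, b@B1, c@B4, f@B0, f@B2}
  B2: | IN={a@B4, b@B1, c@B4, f@B0, f@B2} | OUT={a@B4, b@B2, c@B4, f@B2}
  B3: | IN={a@B4, b@B2, c@B4, f@B2} | OUT={a@B3, b@B2, c@B3, f@B2}
  B4: | IN={a@B3, b@B2, c@B3, f@B2} | OUT={a@B4, b@B2, c@B4, f@B2}
  B5: | IN={a@B4, b@B2, c@B4, f@B2} | OUT={a@B4, b@B2, c@B4, f@B2}
  B6: | IN={a@B4, b@B2, c@B4, f@B2} | OUT={a@B4, b@B2, c@B4, d@B6, f@B2}
  B7: | IN={a@B4, b@B2, c@B4, d@B6, f@B2} | OUT={a@B4, b@B7, c@B4, d@B6, f@B7}
  B8: | IN={a@B4, b@B2, b@B7, c@B4, d@B6, f@B2, f@B7} | OUT={a@B4, b@B2, b@B7, c@B4, d@B8, f@B2, f@B7}

Merge at B6: IN[B6] = OUT[B5] = {a@B4, b@B2, c@B4, f@B2}
Applying B6's transfer function to that IN value gives OUT[B6] (row B6 above).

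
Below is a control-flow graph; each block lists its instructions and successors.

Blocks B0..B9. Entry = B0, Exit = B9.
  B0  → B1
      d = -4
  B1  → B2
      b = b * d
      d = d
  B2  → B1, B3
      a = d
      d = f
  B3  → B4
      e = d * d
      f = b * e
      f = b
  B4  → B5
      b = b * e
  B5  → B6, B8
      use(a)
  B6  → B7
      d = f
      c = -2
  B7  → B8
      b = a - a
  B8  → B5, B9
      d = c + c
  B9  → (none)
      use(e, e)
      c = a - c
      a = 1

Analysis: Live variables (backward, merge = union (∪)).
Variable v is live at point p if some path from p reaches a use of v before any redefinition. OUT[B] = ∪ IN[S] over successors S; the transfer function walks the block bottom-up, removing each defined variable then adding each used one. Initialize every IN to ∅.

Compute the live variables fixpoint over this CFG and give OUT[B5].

Answer: {a, c, e, f}

Trace:
Fixpoint table:
  B0:   IN={b, c, f}   OUT={b, c, d, f}
  B1:   IN={b, c, d, f}   OUT={b, c, d, f}
  B2:   IN={b, c, d, f}   OUT={a, b, c, d, f}
  B3:   IN={a, b, c, d}   OUT={a, b, c, e, f}
  B4:   IN={a, b, c, e, f}   OUT={a, c, e, f}
  B5:   IN={a, c, e, f}   OUT={a, c, e, f}
  B6:   IN={a, e, f}   OUT={a, c, e, f}
  B7:   IN={a, c, e, f}   OUT={a, c, e, f}
  B8:   IN={a, c, e, f}   OUT={a, c, e, f}
  B9:   IN={a, c, e}   OUT={}

Merge at B5: OUT[B5] = IN[B6] ⊔ IN[B8] = {a, c, e, f}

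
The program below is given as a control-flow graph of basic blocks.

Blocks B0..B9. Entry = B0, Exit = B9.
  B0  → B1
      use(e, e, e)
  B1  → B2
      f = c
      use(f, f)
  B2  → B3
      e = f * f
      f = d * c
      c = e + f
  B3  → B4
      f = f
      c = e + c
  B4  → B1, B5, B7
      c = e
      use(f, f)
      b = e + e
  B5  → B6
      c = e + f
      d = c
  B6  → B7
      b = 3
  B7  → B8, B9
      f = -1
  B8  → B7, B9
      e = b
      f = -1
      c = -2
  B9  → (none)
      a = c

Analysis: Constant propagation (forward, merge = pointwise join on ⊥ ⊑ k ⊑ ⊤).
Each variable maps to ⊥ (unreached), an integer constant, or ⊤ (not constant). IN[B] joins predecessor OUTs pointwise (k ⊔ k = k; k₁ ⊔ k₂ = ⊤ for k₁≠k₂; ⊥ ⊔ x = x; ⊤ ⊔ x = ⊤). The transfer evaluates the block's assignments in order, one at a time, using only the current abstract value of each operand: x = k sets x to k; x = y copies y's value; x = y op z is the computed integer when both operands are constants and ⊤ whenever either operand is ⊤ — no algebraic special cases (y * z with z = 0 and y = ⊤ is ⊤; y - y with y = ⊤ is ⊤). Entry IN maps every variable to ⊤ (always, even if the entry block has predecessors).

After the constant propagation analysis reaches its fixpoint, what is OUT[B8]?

Per-block solution:
  B0: | IN=(all ⊤) | OUT=(all ⊤)
  B1: | IN=(all ⊤) | OUT=(all ⊤)
  B2: | IN=(all ⊤) | OUT=(all ⊤)
  B3: | IN=(all ⊤) | OUT=(all ⊤)
  B4: | IN=(all ⊤) | OUT=(all ⊤)
  B5: | IN=(all ⊤) | OUT=(all ⊤)
  B6: | IN=(all ⊤) | OUT={b:3; rest ⊤}
  B7: | IN=(all ⊤) | OUT={f:-1; rest ⊤}
  B8: | IN={f:-1; rest ⊤} | OUT={c:-2, f:-1; rest ⊤}
  B9: | IN={f:-1; rest ⊤} | OUT={f:-1; rest ⊤}

Merge at B8: IN[B8] = OUT[B7] = {a: ⊤, b: ⊤, c: ⊤, d: ⊤, e: ⊤, f: -1}
Applying B8's transfer function to that IN value gives OUT[B8] (row B8 above).

Answer: {a: ⊤, b: ⊤, c: -2, d: ⊤, e: ⊤, f: -1}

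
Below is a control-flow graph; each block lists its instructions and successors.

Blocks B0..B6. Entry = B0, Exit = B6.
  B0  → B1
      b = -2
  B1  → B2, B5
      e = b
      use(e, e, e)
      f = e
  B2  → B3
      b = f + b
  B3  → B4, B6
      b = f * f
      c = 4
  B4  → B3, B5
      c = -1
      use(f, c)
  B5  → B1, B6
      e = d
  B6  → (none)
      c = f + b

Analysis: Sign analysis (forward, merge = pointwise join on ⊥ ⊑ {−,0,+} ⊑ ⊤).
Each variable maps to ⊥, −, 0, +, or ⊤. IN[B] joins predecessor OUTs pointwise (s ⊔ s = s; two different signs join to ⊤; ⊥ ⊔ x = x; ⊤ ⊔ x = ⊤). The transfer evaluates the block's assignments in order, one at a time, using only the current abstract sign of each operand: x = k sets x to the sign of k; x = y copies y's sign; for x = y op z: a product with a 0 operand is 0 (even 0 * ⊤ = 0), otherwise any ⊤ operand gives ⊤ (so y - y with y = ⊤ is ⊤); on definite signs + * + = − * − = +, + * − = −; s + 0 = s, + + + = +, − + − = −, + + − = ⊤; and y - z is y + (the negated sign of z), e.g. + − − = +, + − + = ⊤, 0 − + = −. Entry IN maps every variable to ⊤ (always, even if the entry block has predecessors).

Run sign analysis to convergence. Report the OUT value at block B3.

Answer: {a: ⊤, b: ⊤, c: +, d: ⊤, e: ⊤, f: ⊤}

Trace:
Fixpoint table:
  B0: | IN=(all ⊤) | OUT={b:-; rest ⊤}
  B1: | IN=(all ⊤) | OUT=(all ⊤)
  B2: | IN=(all ⊤) | OUT=(all ⊤)
  B3: | IN=(all ⊤) | OUT={c:+; rest ⊤}
  B4: | IN={c:+; rest ⊤} | OUT={c:-; rest ⊤}
  B5: | IN=(all ⊤) | OUT=(all ⊤)
  B6: | IN=(all ⊤) | OUT=(all ⊤)

Merge at B3: IN[B3] = OUT[B2] ⊔ OUT[B4] = {a: ⊤, b: ⊤, c: ⊤, d: ⊤, e: ⊤, f: ⊤}
Applying B3's transfer function to that IN value gives OUT[B3] (row B3 above).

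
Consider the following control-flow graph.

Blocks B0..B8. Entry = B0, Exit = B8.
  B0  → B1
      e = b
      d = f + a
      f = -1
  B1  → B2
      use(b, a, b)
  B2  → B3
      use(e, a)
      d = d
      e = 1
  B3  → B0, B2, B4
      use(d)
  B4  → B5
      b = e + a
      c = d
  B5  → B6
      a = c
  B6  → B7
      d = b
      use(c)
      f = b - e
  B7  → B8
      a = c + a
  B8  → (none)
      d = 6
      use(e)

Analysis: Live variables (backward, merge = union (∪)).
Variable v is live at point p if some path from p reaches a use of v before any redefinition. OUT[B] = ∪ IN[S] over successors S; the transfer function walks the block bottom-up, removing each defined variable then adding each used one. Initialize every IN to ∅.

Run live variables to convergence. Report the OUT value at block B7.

Converged values:
  B0:  IN={a, b, f}  OUT={a, b, d, e, f}
  B1:  IN={a, b, d, e, f}  OUT={a, b, d, e, f}
  B2:  IN={a, b, d, e, f}  OUT={a, b, d, e, f}
  B3:  IN={a, b, d, e, f}  OUT={a, b, d, e, f}
  B4:  IN={a, d, e}  OUT={b, c, e}
  B5:  IN={b, c, e}  OUT={a, b, c, e}
  B6:  IN={a, b, c, e}  OUT={a, c, e}
  B7:  IN={a, c, e}  OUT={e}
  B8:  IN={e}  OUT={}

Merge at B7: OUT[B7] = IN[B8] = {e}

Answer: {e}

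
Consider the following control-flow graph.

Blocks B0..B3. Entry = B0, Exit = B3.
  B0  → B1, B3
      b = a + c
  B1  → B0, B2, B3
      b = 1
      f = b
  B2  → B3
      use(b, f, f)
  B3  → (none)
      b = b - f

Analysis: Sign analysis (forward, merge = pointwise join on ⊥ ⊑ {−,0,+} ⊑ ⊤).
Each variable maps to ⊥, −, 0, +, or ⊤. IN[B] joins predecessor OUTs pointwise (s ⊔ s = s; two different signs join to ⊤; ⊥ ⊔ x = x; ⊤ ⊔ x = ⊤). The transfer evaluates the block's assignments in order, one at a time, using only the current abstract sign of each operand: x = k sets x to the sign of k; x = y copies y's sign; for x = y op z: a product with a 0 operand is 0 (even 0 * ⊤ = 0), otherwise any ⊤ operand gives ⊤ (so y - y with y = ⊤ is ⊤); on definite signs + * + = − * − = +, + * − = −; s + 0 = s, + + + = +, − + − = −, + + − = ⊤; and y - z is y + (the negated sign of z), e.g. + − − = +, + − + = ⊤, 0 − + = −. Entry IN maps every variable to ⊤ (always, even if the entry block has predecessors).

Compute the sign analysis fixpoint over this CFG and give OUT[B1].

Answer: {a: ⊤, b: +, c: ⊤, d: ⊤, e: ⊤, f: +}

Trace:
Fixpoint table:
  B0:  IN=(all ⊤)  OUT=(all ⊤)
  B1:  IN=(all ⊤)  OUT={b:+, f:+; rest ⊤}
  B2:  IN={b:+, f:+; rest ⊤}  OUT={b:+, f:+; rest ⊤}
  B3:  IN=(all ⊤)  OUT=(all ⊤)

Merge at B1: IN[B1] = OUT[B0] = {a: ⊤, b: ⊤, c: ⊤, d: ⊤, e: ⊤, f: ⊤}
Applying B1's transfer function to that IN value gives OUT[B1] (row B1 above).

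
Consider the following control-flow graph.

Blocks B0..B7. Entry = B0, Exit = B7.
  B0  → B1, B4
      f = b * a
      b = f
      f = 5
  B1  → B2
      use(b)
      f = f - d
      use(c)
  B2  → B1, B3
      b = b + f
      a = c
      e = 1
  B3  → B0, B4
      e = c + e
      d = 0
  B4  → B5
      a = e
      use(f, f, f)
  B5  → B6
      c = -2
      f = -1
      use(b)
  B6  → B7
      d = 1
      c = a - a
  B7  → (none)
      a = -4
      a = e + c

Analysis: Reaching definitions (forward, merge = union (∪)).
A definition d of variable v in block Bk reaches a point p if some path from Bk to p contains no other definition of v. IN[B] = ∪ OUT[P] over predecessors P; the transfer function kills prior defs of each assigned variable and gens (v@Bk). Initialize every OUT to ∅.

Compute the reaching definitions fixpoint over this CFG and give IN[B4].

Converged values:
  B0:   IN={a@B2, b@B2, d@B3, e@B3, f@B1}   OUT={a@B2, b@B0, d@B3, e@B3, f@B0}
  B1:   IN={a@B2, b@B0, b@B2, d@B3, e@B2, e@B3, f@B0, f@B1}   OUT={a@B2, b@B0, b@B2, d@B3, e@B2, e@B3, f@B1}
  B2:   IN={a@B2, b@B0, b@B2, d@B3, e@B2, e@B3, f@B1}   OUT={a@B2, b@B2, d@B3, e@B2, f@B1}
  B3:   IN={a@B2, b@B2, d@B3, e@B2, f@B1}   OUT={a@B2, b@B2, d@B3, e@B3, f@B1}
  B4:   IN={a@B2, b@B0, b@B2, d@B3, e@B3, f@B0, f@B1}   OUT={a@B4, b@B0, b@B2, d@B3, e@B3, f@B0, f@B1}
  B5:   IN={a@B4, b@B0, b@B2, d@B3, e@B3, f@B0, f@B1}   OUT={a@B4, b@B0, b@B2, c@B5, d@B3, e@B3, f@B5}
  B6:   IN={a@B4, b@B0, b@B2, c@B5, d@B3, e@B3, f@B5}   OUT={a@B4, b@B0, b@B2, c@B6, d@B6, e@B3, f@B5}
  B7:   IN={a@B4, b@B0, b@B2, c@B6, d@B6, e@B3, f@B5}   OUT={a@B7, b@B0, b@B2, c@B6, d@B6, e@B3, f@B5}

Merge at B4: IN[B4] = OUT[B0] ⊔ OUT[B3] = {a@B2, b@B0, b@B2, d@B3, e@B3, f@B0, f@B1}

Answer: {a@B2, b@B0, b@B2, d@B3, e@B3, f@B0, f@B1}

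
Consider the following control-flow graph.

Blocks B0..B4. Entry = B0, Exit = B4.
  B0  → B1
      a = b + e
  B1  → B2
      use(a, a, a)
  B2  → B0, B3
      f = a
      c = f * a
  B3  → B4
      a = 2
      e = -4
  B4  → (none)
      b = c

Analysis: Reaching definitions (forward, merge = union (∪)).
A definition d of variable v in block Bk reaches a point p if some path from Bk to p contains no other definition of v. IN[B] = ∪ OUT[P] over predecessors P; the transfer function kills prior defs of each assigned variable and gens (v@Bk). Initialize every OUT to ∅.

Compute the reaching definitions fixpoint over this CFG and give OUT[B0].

Per-block solution:
  B0: | IN={a@B0, c@B2, f@B2} | OUT={a@B0, c@B2, f@B2}
  B1: | IN={a@B0, c@B2, f@B2} | OUT={a@B0, c@B2, f@B2}
  B2: | IN={a@B0, c@B2, f@B2} | OUT={a@B0, c@B2, f@B2}
  B3: | IN={a@B0, c@B2, f@B2} | OUT={a@B3, c@B2, e@B3, f@B2}
  B4: | IN={a@B3, c@B2, e@B3, f@B2} | OUT={a@B3, b@B4, c@B2, e@B3, f@B2}

Merge at B0 (entry node, so the boundary value {} is joined with the incoming edge(s)): IN[B0] = {} ⊔ OUT[B2] = {a@B0, c@B2, f@B2}
Applying B0's transfer function to that IN value gives OUT[B0] (row B0 above).

Answer: {a@B0, c@B2, f@B2}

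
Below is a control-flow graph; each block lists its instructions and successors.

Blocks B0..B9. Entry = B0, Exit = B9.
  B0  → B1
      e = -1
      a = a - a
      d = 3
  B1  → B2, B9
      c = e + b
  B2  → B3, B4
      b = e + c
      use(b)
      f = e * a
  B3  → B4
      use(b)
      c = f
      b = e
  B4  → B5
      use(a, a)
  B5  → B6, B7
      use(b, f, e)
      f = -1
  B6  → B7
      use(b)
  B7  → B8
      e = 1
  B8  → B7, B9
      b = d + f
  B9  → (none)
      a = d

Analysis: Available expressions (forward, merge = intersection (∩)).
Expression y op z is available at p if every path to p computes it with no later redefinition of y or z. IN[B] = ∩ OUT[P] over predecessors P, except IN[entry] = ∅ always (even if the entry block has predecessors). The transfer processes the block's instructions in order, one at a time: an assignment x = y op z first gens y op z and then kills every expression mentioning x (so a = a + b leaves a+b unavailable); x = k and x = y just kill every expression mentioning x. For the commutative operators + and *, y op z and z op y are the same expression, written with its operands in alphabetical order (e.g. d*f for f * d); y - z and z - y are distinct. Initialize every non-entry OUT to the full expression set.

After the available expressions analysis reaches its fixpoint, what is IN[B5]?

Fixpoint table:
  B0: | IN={} | OUT={}
  B1: | IN={} | OUT={b+e}
  B2: | IN={b+e} | OUT={a*e, c+e}
  B3: | IN={a*e, c+e} | OUT={a*e}
  B4: | IN={a*e} | OUT={a*e}
  B5: | IN={a*e} | OUT={a*e}
  B6: | IN={a*e} | OUT={a*e}
  B7: | IN={} | OUT={}
  B8: | IN={} | OUT={d+f}
  B9: | IN={} | OUT={}

Merge at B5: IN[B5] = OUT[B4] = {a*e}

Answer: {a*e}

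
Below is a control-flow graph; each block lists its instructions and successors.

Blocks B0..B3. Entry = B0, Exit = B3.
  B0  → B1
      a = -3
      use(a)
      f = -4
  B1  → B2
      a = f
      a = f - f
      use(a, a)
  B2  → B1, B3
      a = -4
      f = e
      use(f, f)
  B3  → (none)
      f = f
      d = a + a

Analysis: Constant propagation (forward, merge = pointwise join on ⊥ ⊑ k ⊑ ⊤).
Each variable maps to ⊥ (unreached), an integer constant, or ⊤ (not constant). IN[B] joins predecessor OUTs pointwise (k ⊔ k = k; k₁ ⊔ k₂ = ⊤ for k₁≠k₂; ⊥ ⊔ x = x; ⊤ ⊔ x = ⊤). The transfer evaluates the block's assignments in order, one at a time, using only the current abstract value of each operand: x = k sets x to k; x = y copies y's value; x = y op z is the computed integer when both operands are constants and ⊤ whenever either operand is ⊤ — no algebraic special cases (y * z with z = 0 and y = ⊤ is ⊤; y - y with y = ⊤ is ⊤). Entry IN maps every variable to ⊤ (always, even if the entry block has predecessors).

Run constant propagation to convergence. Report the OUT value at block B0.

Answer: {a: -3, b: ⊤, c: ⊤, d: ⊤, e: ⊤, f: -4}

Derivation:
Fixpoint table:
  B0:  IN=(all ⊤)  OUT={a:-3, f:-4; rest ⊤}
  B1:  IN=(all ⊤)  OUT=(all ⊤)
  B2:  IN=(all ⊤)  OUT={a:-4; rest ⊤}
  B3:  IN={a:-4; rest ⊤}  OUT={a:-4, d:-8; rest ⊤}

B0 is the boundary node: IN[B0] = {a: ⊤, b: ⊤, c: ⊤, d: ⊤, e: ⊤, f: ⊤}
Applying B0's transfer function to that IN value gives OUT[B0] (row B0 above).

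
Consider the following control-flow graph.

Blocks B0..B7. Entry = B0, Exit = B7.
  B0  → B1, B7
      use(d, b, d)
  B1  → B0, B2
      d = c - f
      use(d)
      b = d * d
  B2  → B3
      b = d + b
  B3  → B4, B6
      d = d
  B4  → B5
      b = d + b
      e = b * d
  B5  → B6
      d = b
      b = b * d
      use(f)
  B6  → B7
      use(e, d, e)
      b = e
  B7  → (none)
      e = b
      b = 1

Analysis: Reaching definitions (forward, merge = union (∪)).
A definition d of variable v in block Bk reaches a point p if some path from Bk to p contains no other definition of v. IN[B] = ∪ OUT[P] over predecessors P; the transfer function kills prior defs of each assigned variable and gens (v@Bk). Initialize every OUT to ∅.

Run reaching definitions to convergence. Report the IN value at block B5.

Answer: {b@B4, d@B3, e@B4}

Trace:
Converged values:
  B0:   IN={b@B1, d@B1}   OUT={b@B1, d@B1}
  B1:   IN={b@B1, d@B1}   OUT={b@B1, d@B1}
  B2:   IN={b@B1, d@B1}   OUT={b@B2, d@B1}
  B3:   IN={b@B2, d@B1}   OUT={b@B2, d@B3}
  B4:   IN={b@B2, d@B3}   OUT={b@B4, d@B3, e@B4}
  B5:   IN={b@B4, d@B3, e@B4}   OUT={b@B5, d@B5, e@B4}
  B6:   IN={b@B2, b@B5, d@B3, d@B5, e@B4}   OUT={b@B6, d@B3, d@B5, e@B4}
  B7:   IN={b@B1, b@B6, d@B1, d@B3, d@B5, e@B4}   OUT={b@B7, d@B1, d@B3, d@B5, e@B7}

Merge at B5: IN[B5] = OUT[B4] = {b@B4, d@B3, e@B4}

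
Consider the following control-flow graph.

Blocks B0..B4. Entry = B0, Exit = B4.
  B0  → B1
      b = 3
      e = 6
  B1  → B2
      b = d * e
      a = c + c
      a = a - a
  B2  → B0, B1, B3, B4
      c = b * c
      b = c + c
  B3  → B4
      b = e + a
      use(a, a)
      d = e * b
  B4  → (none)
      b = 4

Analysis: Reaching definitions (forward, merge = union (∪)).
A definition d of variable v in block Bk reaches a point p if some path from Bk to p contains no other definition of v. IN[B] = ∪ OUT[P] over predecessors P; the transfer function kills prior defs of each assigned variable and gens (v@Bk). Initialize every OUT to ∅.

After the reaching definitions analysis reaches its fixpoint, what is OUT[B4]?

Per-block solution:
  B0:   IN={a@B1, b@B2, c@B2, e@B0}   OUT={a@B1, b@B0, c@B2, e@B0}
  B1:   IN={a@B1, b@B0, b@B2, c@B2, e@B0}   OUT={a@B1, b@B1, c@B2, e@B0}
  B2:   IN={a@B1, b@B1, c@B2, e@B0}   OUT={a@B1, b@B2, c@B2, e@B0}
  B3:   IN={a@B1, b@B2, c@B2, e@B0}   OUT={a@B1, b@B3, c@B2, d@B3, e@B0}
  B4:   IN={a@B1, b@B2, b@B3, c@B2, d@B3, e@B0}   OUT={a@B1, b@B4, c@B2, d@B3, e@B0}

Merge at B4: IN[B4] = OUT[B2] ⊔ OUT[B3] = {a@B1, b@B2, b@B3, c@B2, d@B3, e@B0}
Applying B4's transfer function to that IN value gives OUT[B4] (row B4 above).

Answer: {a@B1, b@B4, c@B2, d@B3, e@B0}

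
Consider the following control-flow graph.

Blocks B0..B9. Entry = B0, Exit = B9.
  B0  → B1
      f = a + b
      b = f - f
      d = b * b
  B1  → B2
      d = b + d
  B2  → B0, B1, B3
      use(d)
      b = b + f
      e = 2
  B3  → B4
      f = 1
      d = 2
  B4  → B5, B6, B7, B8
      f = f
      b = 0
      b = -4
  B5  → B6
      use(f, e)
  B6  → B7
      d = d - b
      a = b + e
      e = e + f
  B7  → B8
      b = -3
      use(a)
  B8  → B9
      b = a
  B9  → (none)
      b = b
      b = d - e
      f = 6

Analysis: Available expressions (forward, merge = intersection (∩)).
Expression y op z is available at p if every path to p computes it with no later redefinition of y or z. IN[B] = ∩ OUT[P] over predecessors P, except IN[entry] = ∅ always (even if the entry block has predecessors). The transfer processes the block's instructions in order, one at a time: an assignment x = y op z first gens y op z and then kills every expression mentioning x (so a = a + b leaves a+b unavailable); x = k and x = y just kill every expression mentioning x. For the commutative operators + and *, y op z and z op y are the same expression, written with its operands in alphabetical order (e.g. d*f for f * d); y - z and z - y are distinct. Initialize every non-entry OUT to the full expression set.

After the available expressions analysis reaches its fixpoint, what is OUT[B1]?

Fixpoint table:
  B0: | IN={} | OUT={b*b, f-f}
  B1: | IN={f-f} | OUT={f-f}
  B2: | IN={f-f} | OUT={f-f}
  B3: | IN={f-f} | OUT={}
  B4: | IN={} | OUT={}
  B5: | IN={} | OUT={}
  B6: | IN={} | OUT={}
  B7: | IN={} | OUT={}
  B8: | IN={} | OUT={}
  B9: | IN={} | OUT={d-e}

Merge at B1: IN[B1] = OUT[B0] ∩ OUT[B2] = {f-f}
Applying B1's transfer function to that IN value gives OUT[B1] (row B1 above).

Answer: {f-f}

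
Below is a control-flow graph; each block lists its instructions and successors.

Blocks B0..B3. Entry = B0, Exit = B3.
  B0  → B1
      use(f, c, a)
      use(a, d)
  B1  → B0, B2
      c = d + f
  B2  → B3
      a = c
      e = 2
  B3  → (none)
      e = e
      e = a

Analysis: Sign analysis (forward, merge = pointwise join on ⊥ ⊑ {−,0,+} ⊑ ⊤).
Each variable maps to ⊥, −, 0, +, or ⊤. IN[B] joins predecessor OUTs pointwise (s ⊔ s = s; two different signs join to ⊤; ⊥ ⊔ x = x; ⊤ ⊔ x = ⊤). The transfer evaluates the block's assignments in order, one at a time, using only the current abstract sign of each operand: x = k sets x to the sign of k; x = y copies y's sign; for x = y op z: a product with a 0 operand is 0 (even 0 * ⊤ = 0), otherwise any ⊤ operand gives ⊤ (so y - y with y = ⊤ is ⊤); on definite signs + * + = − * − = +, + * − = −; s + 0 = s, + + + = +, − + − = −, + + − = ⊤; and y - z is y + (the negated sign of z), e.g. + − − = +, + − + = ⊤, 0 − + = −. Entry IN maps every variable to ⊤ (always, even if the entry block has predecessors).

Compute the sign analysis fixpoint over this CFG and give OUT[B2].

Answer: {a: ⊤, b: ⊤, c: ⊤, d: ⊤, e: +, f: ⊤}

Trace:
Converged values:
  B0: | IN=(all ⊤) | OUT=(all ⊤)
  B1: | IN=(all ⊤) | OUT=(all ⊤)
  B2: | IN=(all ⊤) | OUT={e:+; rest ⊤}
  B3: | IN={e:+; rest ⊤} | OUT=(all ⊤)

Merge at B2: IN[B2] = OUT[B1] = {a: ⊤, b: ⊤, c: ⊤, d: ⊤, e: ⊤, f: ⊤}
Applying B2's transfer function to that IN value gives OUT[B2] (row B2 above).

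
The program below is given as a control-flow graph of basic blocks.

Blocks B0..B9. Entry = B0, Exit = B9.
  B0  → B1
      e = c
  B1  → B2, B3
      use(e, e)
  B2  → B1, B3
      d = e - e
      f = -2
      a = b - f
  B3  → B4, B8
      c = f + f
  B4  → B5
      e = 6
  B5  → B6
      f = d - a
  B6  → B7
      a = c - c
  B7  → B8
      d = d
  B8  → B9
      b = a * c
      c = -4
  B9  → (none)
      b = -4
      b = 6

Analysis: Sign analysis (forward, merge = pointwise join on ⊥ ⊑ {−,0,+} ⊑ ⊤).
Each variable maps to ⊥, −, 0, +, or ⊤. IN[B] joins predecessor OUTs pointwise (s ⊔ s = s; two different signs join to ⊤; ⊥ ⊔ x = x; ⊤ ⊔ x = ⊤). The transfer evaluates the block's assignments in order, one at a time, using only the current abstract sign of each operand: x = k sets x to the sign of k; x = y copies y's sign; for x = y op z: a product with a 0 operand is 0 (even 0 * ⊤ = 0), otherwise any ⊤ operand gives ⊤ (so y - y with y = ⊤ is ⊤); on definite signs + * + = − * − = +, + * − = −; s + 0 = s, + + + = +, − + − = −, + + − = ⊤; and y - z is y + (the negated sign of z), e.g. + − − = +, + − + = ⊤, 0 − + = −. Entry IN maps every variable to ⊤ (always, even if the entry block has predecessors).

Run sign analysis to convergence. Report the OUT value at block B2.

Answer: {a: ⊤, b: ⊤, c: ⊤, d: ⊤, e: ⊤, f: -}

Trace:
Per-block solution:
  B0:  IN=(all ⊤)  OUT=(all ⊤)
  B1:  IN=(all ⊤)  OUT=(all ⊤)
  B2:  IN=(all ⊤)  OUT={f:-; rest ⊤}
  B3:  IN=(all ⊤)  OUT=(all ⊤)
  B4:  IN=(all ⊤)  OUT={e:+; rest ⊤}
  B5:  IN={e:+; rest ⊤}  OUT={e:+; rest ⊤}
  B6:  IN={e:+; rest ⊤}  OUT={e:+; rest ⊤}
  B7:  IN={e:+; rest ⊤}  OUT={e:+; rest ⊤}
  B8:  IN=(all ⊤)  OUT={c:-; rest ⊤}
  B9:  IN={c:-; rest ⊤}  OUT={b:+, c:-; rest ⊤}

Merge at B2: IN[B2] = OUT[B1] = {a: ⊤, b: ⊤, c: ⊤, d: ⊤, e: ⊤, f: ⊤}
Applying B2's transfer function to that IN value gives OUT[B2] (row B2 above).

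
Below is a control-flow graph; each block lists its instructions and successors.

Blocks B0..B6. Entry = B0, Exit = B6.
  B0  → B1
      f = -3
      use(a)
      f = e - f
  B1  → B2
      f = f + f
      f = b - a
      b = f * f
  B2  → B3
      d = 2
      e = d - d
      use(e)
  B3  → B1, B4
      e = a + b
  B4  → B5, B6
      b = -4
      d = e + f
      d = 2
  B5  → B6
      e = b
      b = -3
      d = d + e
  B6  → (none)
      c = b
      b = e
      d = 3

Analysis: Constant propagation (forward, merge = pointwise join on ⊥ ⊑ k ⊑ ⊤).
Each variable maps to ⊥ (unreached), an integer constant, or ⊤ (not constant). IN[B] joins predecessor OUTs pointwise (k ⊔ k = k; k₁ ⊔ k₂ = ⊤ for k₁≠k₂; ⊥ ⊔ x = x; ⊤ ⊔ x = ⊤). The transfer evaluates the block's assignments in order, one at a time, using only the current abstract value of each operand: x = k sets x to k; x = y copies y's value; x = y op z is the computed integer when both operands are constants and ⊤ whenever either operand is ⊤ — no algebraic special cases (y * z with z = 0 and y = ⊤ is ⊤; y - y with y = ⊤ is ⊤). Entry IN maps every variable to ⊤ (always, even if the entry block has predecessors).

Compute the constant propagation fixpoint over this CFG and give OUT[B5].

Converged values:
  B0: | IN=(all ⊤) | OUT=(all ⊤)
  B1: | IN=(all ⊤) | OUT=(all ⊤)
  B2: | IN=(all ⊤) | OUT={d:2, e:0; rest ⊤}
  B3: | IN={d:2, e:0; rest ⊤} | OUT={d:2; rest ⊤}
  B4: | IN={d:2; rest ⊤} | OUT={b:-4, d:2; rest ⊤}
  B5: | IN={b:-4, d:2; rest ⊤} | OUT={b:-3, d:-2, e:-4; rest ⊤}
  B6: | IN=(all ⊤) | OUT={d:3; rest ⊤}

Merge at B5: IN[B5] = OUT[B4] = {a: ⊤, b: -4, c: ⊤, d: 2, e: ⊤, f: ⊤}
Applying B5's transfer function to that IN value gives OUT[B5] (row B5 above).

Answer: {a: ⊤, b: -3, c: ⊤, d: -2, e: -4, f: ⊤}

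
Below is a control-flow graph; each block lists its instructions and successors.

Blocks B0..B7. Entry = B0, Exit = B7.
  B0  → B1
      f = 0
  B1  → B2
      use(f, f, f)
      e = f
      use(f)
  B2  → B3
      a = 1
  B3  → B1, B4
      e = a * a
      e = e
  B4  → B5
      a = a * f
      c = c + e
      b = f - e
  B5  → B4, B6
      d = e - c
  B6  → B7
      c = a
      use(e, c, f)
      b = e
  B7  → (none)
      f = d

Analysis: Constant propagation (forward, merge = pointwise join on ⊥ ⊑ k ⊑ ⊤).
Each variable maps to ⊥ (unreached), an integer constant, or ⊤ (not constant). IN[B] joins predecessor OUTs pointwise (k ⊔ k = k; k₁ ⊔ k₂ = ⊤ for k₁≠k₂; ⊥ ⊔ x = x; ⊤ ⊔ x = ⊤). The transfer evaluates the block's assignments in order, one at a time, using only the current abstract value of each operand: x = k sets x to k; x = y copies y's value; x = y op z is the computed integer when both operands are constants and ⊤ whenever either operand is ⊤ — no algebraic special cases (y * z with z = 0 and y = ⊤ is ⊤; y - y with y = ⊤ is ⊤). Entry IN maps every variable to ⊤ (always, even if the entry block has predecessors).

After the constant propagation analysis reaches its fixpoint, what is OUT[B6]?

Fixpoint table:
  B0:   IN=(all ⊤)   OUT={f:0; rest ⊤}
  B1:   IN={f:0; rest ⊤}   OUT={e:0, f:0; rest ⊤}
  B2:   IN={e:0, f:0; rest ⊤}   OUT={a:1, e:0, f:0; rest ⊤}
  B3:   IN={a:1, e:0, f:0; rest ⊤}   OUT={a:1, e:1, f:0; rest ⊤}
  B4:   IN={e:1, f:0; rest ⊤}   OUT={b:-1, e:1, f:0; rest ⊤}
  B5:   IN={b:-1, e:1, f:0; rest ⊤}   OUT={b:-1, e:1, f:0; rest ⊤}
  B6:   IN={b:-1, e:1, f:0; rest ⊤}   OUT={b:1, e:1, f:0; rest ⊤}
  B7:   IN={b:1, e:1, f:0; rest ⊤}   OUT={b:1, e:1; rest ⊤}

Merge at B6: IN[B6] = OUT[B5] = {a: ⊤, b: -1, c: ⊤, d: ⊤, e: 1, f: 0}
Applying B6's transfer function to that IN value gives OUT[B6] (row B6 above).

Answer: {a: ⊤, b: 1, c: ⊤, d: ⊤, e: 1, f: 0}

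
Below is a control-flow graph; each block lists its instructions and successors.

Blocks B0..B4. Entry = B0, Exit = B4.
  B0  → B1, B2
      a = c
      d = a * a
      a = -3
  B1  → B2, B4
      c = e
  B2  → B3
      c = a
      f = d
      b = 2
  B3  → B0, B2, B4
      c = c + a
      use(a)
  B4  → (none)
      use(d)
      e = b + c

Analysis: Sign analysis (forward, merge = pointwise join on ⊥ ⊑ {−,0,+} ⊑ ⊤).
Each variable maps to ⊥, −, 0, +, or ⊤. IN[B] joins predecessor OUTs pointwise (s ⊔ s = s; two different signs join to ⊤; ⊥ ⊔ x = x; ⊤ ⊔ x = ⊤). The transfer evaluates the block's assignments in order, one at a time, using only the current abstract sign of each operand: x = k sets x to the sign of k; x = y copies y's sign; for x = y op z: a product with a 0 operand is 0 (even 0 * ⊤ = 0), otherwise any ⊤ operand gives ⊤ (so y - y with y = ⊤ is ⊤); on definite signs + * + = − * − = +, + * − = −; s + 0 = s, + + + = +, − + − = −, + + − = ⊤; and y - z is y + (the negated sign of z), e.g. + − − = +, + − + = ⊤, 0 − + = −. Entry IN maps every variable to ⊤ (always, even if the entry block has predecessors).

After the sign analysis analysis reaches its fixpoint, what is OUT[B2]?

Per-block solution:
  B0:   IN=(all ⊤)   OUT={a:-; rest ⊤}
  B1:   IN={a:-; rest ⊤}   OUT={a:-; rest ⊤}
  B2:   IN={a:-; rest ⊤}   OUT={a:-, b:+, c:-; rest ⊤}
  B3:   IN={a:-, b:+, c:-; rest ⊤}   OUT={a:-, b:+, c:-; rest ⊤}
  B4:   IN={a:-; rest ⊤}   OUT={a:-; rest ⊤}

Merge at B2: IN[B2] = OUT[B0] ⊔ OUT[B1] ⊔ OUT[B3] = {a: -, b: ⊤, c: ⊤, d: ⊤, e: ⊤, f: ⊤}
Applying B2's transfer function to that IN value gives OUT[B2] (row B2 above).

Answer: {a: -, b: +, c: -, d: ⊤, e: ⊤, f: ⊤}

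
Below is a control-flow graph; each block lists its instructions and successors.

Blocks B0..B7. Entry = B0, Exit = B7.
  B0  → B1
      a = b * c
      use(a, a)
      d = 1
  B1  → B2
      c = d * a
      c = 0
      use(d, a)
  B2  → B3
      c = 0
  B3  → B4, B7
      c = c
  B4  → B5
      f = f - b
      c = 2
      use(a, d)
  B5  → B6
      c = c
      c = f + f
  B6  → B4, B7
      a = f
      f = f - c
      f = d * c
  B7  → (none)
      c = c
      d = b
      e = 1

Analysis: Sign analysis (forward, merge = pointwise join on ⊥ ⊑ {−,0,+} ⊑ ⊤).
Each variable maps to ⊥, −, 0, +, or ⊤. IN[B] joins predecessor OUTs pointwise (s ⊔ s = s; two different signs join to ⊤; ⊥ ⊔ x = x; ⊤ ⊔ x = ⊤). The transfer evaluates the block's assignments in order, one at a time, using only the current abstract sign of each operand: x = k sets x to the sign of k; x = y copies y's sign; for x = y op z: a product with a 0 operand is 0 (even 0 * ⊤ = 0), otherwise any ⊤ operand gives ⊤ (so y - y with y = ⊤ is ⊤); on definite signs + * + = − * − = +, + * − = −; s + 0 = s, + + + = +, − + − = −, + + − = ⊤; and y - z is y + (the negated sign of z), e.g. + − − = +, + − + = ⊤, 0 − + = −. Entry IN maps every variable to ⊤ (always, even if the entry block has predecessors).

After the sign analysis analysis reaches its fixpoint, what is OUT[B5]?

Converged values:
  B0:   IN=(all ⊤)   OUT={d:+; rest ⊤}
  B1:   IN={d:+; rest ⊤}   OUT={c:0, d:+; rest ⊤}
  B2:   IN={c:0, d:+; rest ⊤}   OUT={c:0, d:+; rest ⊤}
  B3:   IN={c:0, d:+; rest ⊤}   OUT={c:0, d:+; rest ⊤}
  B4:   IN={d:+; rest ⊤}   OUT={c:+, d:+; rest ⊤}
  B5:   IN={c:+, d:+; rest ⊤}   OUT={d:+; rest ⊤}
  B6:   IN={d:+; rest ⊤}   OUT={d:+; rest ⊤}
  B7:   IN={d:+; rest ⊤}   OUT={e:+; rest ⊤}

Merge at B5: IN[B5] = OUT[B4] = {a: ⊤, b: ⊤, c: +, d: +, e: ⊤, f: ⊤}
Applying B5's transfer function to that IN value gives OUT[B5] (row B5 above).

Answer: {a: ⊤, b: ⊤, c: ⊤, d: +, e: ⊤, f: ⊤}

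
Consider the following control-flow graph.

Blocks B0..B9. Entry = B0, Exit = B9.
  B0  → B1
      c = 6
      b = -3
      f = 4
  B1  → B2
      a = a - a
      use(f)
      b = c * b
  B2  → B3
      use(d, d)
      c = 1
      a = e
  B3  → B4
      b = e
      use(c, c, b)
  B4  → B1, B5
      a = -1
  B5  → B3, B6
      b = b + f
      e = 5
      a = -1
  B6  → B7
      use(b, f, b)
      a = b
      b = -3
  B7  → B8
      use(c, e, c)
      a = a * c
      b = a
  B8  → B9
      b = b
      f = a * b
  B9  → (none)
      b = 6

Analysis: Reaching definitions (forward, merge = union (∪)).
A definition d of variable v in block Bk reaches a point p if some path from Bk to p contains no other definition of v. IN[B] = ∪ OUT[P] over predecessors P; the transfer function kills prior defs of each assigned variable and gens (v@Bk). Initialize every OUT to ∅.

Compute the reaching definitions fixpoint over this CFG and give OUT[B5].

Per-block solution:
  B0:  IN={}  OUT={b@B0, c@B0, f@B0}
  B1:  IN={a@B4, b@B0, b@B3, c@B0, c@B2, e@B5, f@B0}  OUT={a@B1, b@B1, c@B0, c@B2, e@B5, f@B0}
  B2:  IN={a@B1, b@B1, c@B0, c@B2, e@B5, f@B0}  OUT={a@B2, b@B1, c@B2, e@B5, f@B0}
  B3:  IN={a@B2, a@B5, b@B1, b@B5, c@B2, e@B5, f@B0}  OUT={a@B2, a@B5, b@B3, c@B2, e@B5, f@B0}
  B4:  IN={a@B2, a@B5, b@B3, c@B2, e@B5, f@B0}  OUT={a@B4, b@B3, c@B2, e@B5, f@B0}
  B5:  IN={a@B4, b@B3, c@B2, e@B5, f@B0}  OUT={a@B5, b@B5, c@B2, e@B5, f@B0}
  B6:  IN={a@B5, b@B5, c@B2, e@B5, f@B0}  OUT={a@B6, b@B6, c@B2, e@B5, f@B0}
  B7:  IN={a@B6, b@B6, c@B2, e@B5, f@B0}  OUT={a@B7, b@B7, c@B2, e@B5, f@B0}
  B8:  IN={a@B7, b@B7, c@B2, e@B5, f@B0}  OUT={a@B7, b@B8, c@B2, e@B5, f@B8}
  B9:  IN={a@B7, b@B8, c@B2, e@B5, f@B8}  OUT={a@B7, b@B9, c@B2, e@B5, f@B8}

Merge at B5: IN[B5] = OUT[B4] = {a@B4, b@B3, c@B2, e@B5, f@B0}
Applying B5's transfer function to that IN value gives OUT[B5] (row B5 above).

Answer: {a@B5, b@B5, c@B2, e@B5, f@B0}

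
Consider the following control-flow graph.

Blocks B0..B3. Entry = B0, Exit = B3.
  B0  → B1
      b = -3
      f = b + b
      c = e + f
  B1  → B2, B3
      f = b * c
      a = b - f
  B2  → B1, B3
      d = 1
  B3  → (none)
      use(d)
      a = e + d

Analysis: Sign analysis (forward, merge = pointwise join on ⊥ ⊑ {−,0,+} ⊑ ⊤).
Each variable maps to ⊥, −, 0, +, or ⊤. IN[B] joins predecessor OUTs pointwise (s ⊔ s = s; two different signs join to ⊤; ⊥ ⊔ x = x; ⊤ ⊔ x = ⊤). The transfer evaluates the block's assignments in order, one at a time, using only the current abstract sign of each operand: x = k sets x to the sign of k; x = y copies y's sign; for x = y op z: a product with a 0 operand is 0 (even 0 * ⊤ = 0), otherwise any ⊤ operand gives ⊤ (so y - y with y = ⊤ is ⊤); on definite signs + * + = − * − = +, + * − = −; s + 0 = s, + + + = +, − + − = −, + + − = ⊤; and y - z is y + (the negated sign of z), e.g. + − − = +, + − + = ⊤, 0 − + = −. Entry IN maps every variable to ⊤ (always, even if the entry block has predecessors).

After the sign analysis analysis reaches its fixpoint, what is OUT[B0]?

Answer: {a: ⊤, b: -, c: ⊤, d: ⊤, e: ⊤, f: -}

Trace:
Fixpoint table:
  B0:  IN=(all ⊤)  OUT={b:-, f:-; rest ⊤}
  B1:  IN={b:-; rest ⊤}  OUT={b:-; rest ⊤}
  B2:  IN={b:-; rest ⊤}  OUT={b:-, d:+; rest ⊤}
  B3:  IN={b:-; rest ⊤}  OUT={b:-; rest ⊤}

B0 is the boundary node: IN[B0] = {a: ⊤, b: ⊤, c: ⊤, d: ⊤, e: ⊤, f: ⊤}
Applying B0's transfer function to that IN value gives OUT[B0] (row B0 above).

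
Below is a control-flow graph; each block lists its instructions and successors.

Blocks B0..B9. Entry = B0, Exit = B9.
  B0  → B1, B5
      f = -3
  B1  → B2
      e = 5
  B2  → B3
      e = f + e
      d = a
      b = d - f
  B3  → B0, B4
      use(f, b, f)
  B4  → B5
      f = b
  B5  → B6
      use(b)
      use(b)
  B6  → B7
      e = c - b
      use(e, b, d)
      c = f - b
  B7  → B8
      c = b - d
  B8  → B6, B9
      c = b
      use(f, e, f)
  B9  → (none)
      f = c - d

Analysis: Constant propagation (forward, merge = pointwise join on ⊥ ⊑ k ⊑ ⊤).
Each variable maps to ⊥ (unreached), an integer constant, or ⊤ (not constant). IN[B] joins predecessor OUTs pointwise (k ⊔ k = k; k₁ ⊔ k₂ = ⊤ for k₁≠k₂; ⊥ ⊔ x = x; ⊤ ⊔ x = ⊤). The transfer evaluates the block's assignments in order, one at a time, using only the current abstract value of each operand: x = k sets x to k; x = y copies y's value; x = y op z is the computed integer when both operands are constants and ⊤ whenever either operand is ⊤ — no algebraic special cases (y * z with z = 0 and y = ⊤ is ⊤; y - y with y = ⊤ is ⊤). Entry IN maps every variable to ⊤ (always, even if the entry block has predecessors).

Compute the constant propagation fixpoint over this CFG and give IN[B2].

Answer: {a: ⊤, b: ⊤, c: ⊤, d: ⊤, e: 5, f: -3}

Trace:
Converged values:
  B0:   IN=(all ⊤)   OUT={f:-3; rest ⊤}
  B1:   IN={f:-3; rest ⊤}   OUT={e:5, f:-3; rest ⊤}
  B2:   IN={e:5, f:-3; rest ⊤}   OUT={e:2, f:-3; rest ⊤}
  B3:   IN={e:2, f:-3; rest ⊤}   OUT={e:2, f:-3; rest ⊤}
  B4:   IN={e:2, f:-3; rest ⊤}   OUT={e:2; rest ⊤}
  B5:   IN=(all ⊤)   OUT=(all ⊤)
  B6:   IN=(all ⊤)   OUT=(all ⊤)
  B7:   IN=(all ⊤)   OUT=(all ⊤)
  B8:   IN=(all ⊤)   OUT=(all ⊤)
  B9:   IN=(all ⊤)   OUT=(all ⊤)

Merge at B2: IN[B2] = OUT[B1] = {a: ⊤, b: ⊤, c: ⊤, d: ⊤, e: 5, f: -3}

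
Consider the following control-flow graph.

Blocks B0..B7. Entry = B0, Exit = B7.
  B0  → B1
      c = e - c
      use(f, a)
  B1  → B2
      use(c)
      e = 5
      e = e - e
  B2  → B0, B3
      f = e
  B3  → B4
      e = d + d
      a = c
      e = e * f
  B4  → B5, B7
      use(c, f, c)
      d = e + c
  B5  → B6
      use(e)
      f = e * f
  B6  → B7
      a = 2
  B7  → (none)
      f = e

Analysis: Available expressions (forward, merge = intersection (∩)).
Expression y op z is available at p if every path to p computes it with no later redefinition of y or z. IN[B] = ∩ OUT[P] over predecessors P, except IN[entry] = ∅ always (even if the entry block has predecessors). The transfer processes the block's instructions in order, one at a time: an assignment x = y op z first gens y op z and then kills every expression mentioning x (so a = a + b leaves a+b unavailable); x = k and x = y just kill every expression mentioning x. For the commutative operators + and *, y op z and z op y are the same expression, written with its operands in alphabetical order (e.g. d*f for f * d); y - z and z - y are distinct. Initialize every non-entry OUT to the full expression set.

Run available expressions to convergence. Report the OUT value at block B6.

Converged values:
  B0:  IN={}  OUT={}
  B1:  IN={}  OUT={}
  B2:  IN={}  OUT={}
  B3:  IN={}  OUT={d+d}
  B4:  IN={d+d}  OUT={c+e}
  B5:  IN={c+e}  OUT={c+e}
  B6:  IN={c+e}  OUT={c+e}
  B7:  IN={c+e}  OUT={c+e}

Merge at B6: IN[B6] = OUT[B5] = {c+e}
Applying B6's transfer function to that IN value gives OUT[B6] (row B6 above).

Answer: {c+e}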